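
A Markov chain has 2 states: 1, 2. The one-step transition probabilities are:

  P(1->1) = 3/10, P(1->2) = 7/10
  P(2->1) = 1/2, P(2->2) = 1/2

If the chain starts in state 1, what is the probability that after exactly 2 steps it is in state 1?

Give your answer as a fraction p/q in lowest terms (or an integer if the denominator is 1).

Computing P^2 by repeated multiplication:
P^1 =
  1: [3/10, 7/10]
  2: [1/2, 1/2]
P^2 =
  1: [11/25, 14/25]
  2: [2/5, 3/5]

(P^2)[1 -> 1] = 11/25

Answer: 11/25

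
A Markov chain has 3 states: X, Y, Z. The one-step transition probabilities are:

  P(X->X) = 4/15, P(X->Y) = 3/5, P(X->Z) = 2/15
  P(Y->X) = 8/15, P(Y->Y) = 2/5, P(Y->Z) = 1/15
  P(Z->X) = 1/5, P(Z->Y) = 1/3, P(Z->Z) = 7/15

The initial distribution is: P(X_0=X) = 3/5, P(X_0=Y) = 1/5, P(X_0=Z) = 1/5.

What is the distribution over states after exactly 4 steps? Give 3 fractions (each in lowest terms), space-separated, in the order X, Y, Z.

Propagating the distribution step by step (d_{t+1} = d_t * P):
d_0 = (X=3/5, Y=1/5, Z=1/5)
  d_1[X] = 3/5*4/15 + 1/5*8/15 + 1/5*1/5 = 23/75
  d_1[Y] = 3/5*3/5 + 1/5*2/5 + 1/5*1/3 = 38/75
  d_1[Z] = 3/5*2/15 + 1/5*1/15 + 1/5*7/15 = 14/75
d_1 = (X=23/75, Y=38/75, Z=14/75)
  d_2[X] = 23/75*4/15 + 38/75*8/15 + 14/75*1/5 = 146/375
  d_2[Y] = 23/75*3/5 + 38/75*2/5 + 14/75*1/3 = 101/225
  d_2[Z] = 23/75*2/15 + 38/75*1/15 + 14/75*7/15 = 182/1125
d_2 = (X=146/375, Y=101/225, Z=182/1125)
  d_3[X] = 146/375*4/15 + 101/225*8/15 + 182/1125*1/5 = 6338/16875
  d_3[Y] = 146/375*3/5 + 101/225*2/5 + 182/1125*1/3 = 7882/16875
  d_3[Z] = 146/375*2/15 + 101/225*1/15 + 182/1125*7/15 = 59/375
d_3 = (X=6338/16875, Y=7882/16875, Z=59/375)
  d_4[X] = 6338/16875*4/15 + 7882/16875*8/15 + 59/375*1/5 = 96373/253125
  d_4[Y] = 6338/16875*3/5 + 7882/16875*2/5 + 59/375*1/3 = 39203/84375
  d_4[Z] = 6338/16875*2/15 + 7882/16875*1/15 + 59/375*7/15 = 39143/253125
d_4 = (X=96373/253125, Y=39203/84375, Z=39143/253125)

Answer: 96373/253125 39203/84375 39143/253125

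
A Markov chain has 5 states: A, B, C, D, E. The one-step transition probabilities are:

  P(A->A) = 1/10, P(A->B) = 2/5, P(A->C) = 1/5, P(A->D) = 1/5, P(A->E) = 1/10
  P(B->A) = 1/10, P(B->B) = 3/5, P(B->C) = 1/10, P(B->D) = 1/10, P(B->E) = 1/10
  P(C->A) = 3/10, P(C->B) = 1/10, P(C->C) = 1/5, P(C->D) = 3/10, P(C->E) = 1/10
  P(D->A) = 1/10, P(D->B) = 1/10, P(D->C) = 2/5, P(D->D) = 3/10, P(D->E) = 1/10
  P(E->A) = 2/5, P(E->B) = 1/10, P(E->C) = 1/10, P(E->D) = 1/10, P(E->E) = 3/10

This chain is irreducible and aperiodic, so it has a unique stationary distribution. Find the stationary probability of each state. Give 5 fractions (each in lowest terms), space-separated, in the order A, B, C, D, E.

The stationary distribution satisfies pi = pi * P, i.e.:
  pi_A = 1/10*pi_A + 1/10*pi_B + 3/10*pi_C + 1/10*pi_D + 2/5*pi_E
  pi_B = 2/5*pi_A + 3/5*pi_B + 1/10*pi_C + 1/10*pi_D + 1/10*pi_E
  pi_C = 1/5*pi_A + 1/10*pi_B + 1/5*pi_C + 2/5*pi_D + 1/10*pi_E
  pi_D = 1/5*pi_A + 1/10*pi_B + 3/10*pi_C + 3/10*pi_D + 1/10*pi_E
  pi_E = 1/10*pi_A + 1/10*pi_B + 1/10*pi_C + 1/10*pi_D + 3/10*pi_E
with normalization: pi_A + pi_B + pi_C + pi_D + pi_E = 1.

Using the first 4 balance equations plus normalization, the linear system A*pi = b is:
  [-9/10, 1/10, 3/10, 1/10, 2/5] . pi = 0
  [2/5, -2/5, 1/10, 1/10, 1/10] . pi = 0
  [1/5, 1/10, -4/5, 2/5, 1/10] . pi = 0
  [1/5, 1/10, 3/10, -7/10, 1/10] . pi = 0
  [1, 1, 1, 1, 1] . pi = 1

Solving yields:
  pi_A = 41/232
  pi_B = 71/232
  pi_C = 91/464
  pi_D = 91/464
  pi_E = 1/8

Verification (pi * P):
  41/232*1/10 + 71/232*1/10 + 91/464*3/10 + 91/464*1/10 + 1/8*2/5 = 41/232 = pi_A  (ok)
  41/232*2/5 + 71/232*3/5 + 91/464*1/10 + 91/464*1/10 + 1/8*1/10 = 71/232 = pi_B  (ok)
  41/232*1/5 + 71/232*1/10 + 91/464*1/5 + 91/464*2/5 + 1/8*1/10 = 91/464 = pi_C  (ok)
  41/232*1/5 + 71/232*1/10 + 91/464*3/10 + 91/464*3/10 + 1/8*1/10 = 91/464 = pi_D  (ok)
  41/232*1/10 + 71/232*1/10 + 91/464*1/10 + 91/464*1/10 + 1/8*3/10 = 1/8 = pi_E  (ok)

Answer: 41/232 71/232 91/464 91/464 1/8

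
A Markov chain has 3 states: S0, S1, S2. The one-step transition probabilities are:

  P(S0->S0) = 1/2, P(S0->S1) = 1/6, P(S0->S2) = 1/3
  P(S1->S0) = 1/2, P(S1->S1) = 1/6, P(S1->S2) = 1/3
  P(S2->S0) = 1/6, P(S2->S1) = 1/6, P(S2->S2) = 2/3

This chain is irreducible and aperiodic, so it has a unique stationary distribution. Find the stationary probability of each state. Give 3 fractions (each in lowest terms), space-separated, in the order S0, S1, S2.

The stationary distribution satisfies pi = pi * P, i.e.:
  pi_S0 = 1/2*pi_S0 + 1/2*pi_S1 + 1/6*pi_S2
  pi_S1 = 1/6*pi_S0 + 1/6*pi_S1 + 1/6*pi_S2
  pi_S2 = 1/3*pi_S0 + 1/3*pi_S1 + 2/3*pi_S2
with normalization: pi_S0 + pi_S1 + pi_S2 = 1.

Using the first 2 balance equations plus normalization, the linear system A*pi = b is:
  [-1/2, 1/2, 1/6] . pi = 0
  [1/6, -5/6, 1/6] . pi = 0
  [1, 1, 1] . pi = 1

Solving yields:
  pi_S0 = 1/3
  pi_S1 = 1/6
  pi_S2 = 1/2

Verification (pi * P):
  1/3*1/2 + 1/6*1/2 + 1/2*1/6 = 1/3 = pi_S0  (ok)
  1/3*1/6 + 1/6*1/6 + 1/2*1/6 = 1/6 = pi_S1  (ok)
  1/3*1/3 + 1/6*1/3 + 1/2*2/3 = 1/2 = pi_S2  (ok)

Answer: 1/3 1/6 1/2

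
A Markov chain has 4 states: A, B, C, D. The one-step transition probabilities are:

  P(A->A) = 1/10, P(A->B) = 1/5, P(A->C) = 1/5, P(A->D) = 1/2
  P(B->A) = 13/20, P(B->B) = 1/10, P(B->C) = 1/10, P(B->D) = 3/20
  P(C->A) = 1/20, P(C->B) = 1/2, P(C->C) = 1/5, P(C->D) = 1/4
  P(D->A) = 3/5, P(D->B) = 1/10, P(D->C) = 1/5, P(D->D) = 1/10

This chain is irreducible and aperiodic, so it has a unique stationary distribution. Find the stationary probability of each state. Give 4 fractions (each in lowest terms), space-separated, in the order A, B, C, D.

The stationary distribution satisfies pi = pi * P, i.e.:
  pi_A = 1/10*pi_A + 13/20*pi_B + 1/20*pi_C + 3/5*pi_D
  pi_B = 1/5*pi_A + 1/10*pi_B + 1/2*pi_C + 1/10*pi_D
  pi_C = 1/5*pi_A + 1/10*pi_B + 1/5*pi_C + 1/5*pi_D
  pi_D = 1/2*pi_A + 3/20*pi_B + 1/4*pi_C + 1/10*pi_D
with normalization: pi_A + pi_B + pi_C + pi_D = 1.

Using the first 3 balance equations plus normalization, the linear system A*pi = b is:
  [-9/10, 13/20, 1/20, 3/5] . pi = 0
  [1/5, -9/10, 1/2, 1/10] . pi = 0
  [1/5, 1/10, -4/5, 1/5] . pi = 0
  [1, 1, 1, 1] . pi = 1

Solving yields:
  pi_A = 1057/3099
  pi_B = 638/3099
  pi_C = 556/3099
  pi_D = 848/3099

Verification (pi * P):
  1057/3099*1/10 + 638/3099*13/20 + 556/3099*1/20 + 848/3099*3/5 = 1057/3099 = pi_A  (ok)
  1057/3099*1/5 + 638/3099*1/10 + 556/3099*1/2 + 848/3099*1/10 = 638/3099 = pi_B  (ok)
  1057/3099*1/5 + 638/3099*1/10 + 556/3099*1/5 + 848/3099*1/5 = 556/3099 = pi_C  (ok)
  1057/3099*1/2 + 638/3099*3/20 + 556/3099*1/4 + 848/3099*1/10 = 848/3099 = pi_D  (ok)

Answer: 1057/3099 638/3099 556/3099 848/3099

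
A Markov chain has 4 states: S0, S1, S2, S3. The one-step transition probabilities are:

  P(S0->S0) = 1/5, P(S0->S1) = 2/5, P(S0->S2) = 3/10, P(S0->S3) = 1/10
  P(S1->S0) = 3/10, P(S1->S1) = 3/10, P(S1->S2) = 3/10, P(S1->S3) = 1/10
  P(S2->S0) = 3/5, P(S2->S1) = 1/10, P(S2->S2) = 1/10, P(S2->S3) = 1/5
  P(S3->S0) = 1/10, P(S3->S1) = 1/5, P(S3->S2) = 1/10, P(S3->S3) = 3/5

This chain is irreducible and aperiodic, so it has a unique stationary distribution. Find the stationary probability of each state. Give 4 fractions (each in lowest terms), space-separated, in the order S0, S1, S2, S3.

The stationary distribution satisfies pi = pi * P, i.e.:
  pi_S0 = 1/5*pi_S0 + 3/10*pi_S1 + 3/5*pi_S2 + 1/10*pi_S3
  pi_S1 = 2/5*pi_S0 + 3/10*pi_S1 + 1/10*pi_S2 + 1/5*pi_S3
  pi_S2 = 3/10*pi_S0 + 3/10*pi_S1 + 1/10*pi_S2 + 1/10*pi_S3
  pi_S3 = 1/10*pi_S0 + 1/10*pi_S1 + 1/5*pi_S2 + 3/5*pi_S3
with normalization: pi_S0 + pi_S1 + pi_S2 + pi_S3 = 1.

Using the first 3 balance equations plus normalization, the linear system A*pi = b is:
  [-4/5, 3/10, 3/5, 1/10] . pi = 0
  [2/5, -7/10, 1/10, 1/5] . pi = 0
  [3/10, 3/10, -9/10, 1/10] . pi = 0
  [1, 1, 1, 1] . pi = 1

Solving yields:
  pi_S0 = 195/682
  pi_S1 = 179/682
  pi_S2 = 13/62
  pi_S3 = 15/62

Verification (pi * P):
  195/682*1/5 + 179/682*3/10 + 13/62*3/5 + 15/62*1/10 = 195/682 = pi_S0  (ok)
  195/682*2/5 + 179/682*3/10 + 13/62*1/10 + 15/62*1/5 = 179/682 = pi_S1  (ok)
  195/682*3/10 + 179/682*3/10 + 13/62*1/10 + 15/62*1/10 = 13/62 = pi_S2  (ok)
  195/682*1/10 + 179/682*1/10 + 13/62*1/5 + 15/62*3/5 = 15/62 = pi_S3  (ok)

Answer: 195/682 179/682 13/62 15/62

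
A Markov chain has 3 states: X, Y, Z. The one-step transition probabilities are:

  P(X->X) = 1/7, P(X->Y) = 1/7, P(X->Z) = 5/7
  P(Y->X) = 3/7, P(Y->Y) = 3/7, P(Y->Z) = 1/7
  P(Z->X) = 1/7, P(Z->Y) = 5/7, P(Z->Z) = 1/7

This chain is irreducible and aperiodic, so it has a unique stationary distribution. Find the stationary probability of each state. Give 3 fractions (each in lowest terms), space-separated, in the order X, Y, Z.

The stationary distribution satisfies pi = pi * P, i.e.:
  pi_X = 1/7*pi_X + 3/7*pi_Y + 1/7*pi_Z
  pi_Y = 1/7*pi_X + 3/7*pi_Y + 5/7*pi_Z
  pi_Z = 5/7*pi_X + 1/7*pi_Y + 1/7*pi_Z
with normalization: pi_X + pi_Y + pi_Z = 1.

Using the first 2 balance equations plus normalization, the linear system A*pi = b is:
  [-6/7, 3/7, 1/7] . pi = 0
  [1/7, -4/7, 5/7] . pi = 0
  [1, 1, 1] . pi = 1

Solving yields:
  pi_X = 19/71
  pi_Y = 31/71
  pi_Z = 21/71

Verification (pi * P):
  19/71*1/7 + 31/71*3/7 + 21/71*1/7 = 19/71 = pi_X  (ok)
  19/71*1/7 + 31/71*3/7 + 21/71*5/7 = 31/71 = pi_Y  (ok)
  19/71*5/7 + 31/71*1/7 + 21/71*1/7 = 21/71 = pi_Z  (ok)

Answer: 19/71 31/71 21/71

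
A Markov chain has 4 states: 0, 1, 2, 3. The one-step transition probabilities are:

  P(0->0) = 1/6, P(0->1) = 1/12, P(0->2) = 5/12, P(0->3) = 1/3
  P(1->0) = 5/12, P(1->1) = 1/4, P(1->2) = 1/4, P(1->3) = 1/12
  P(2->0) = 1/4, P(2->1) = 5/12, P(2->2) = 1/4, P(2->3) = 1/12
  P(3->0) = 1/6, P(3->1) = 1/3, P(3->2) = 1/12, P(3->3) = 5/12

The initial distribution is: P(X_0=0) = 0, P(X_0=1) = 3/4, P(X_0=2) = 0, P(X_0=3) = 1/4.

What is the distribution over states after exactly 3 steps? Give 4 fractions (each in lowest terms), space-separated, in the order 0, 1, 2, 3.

Propagating the distribution step by step (d_{t+1} = d_t * P):
d_0 = (0=0, 1=3/4, 2=0, 3=1/4)
  d_1[0] = 0*1/6 + 3/4*5/12 + 0*1/4 + 1/4*1/6 = 17/48
  d_1[1] = 0*1/12 + 3/4*1/4 + 0*5/12 + 1/4*1/3 = 13/48
  d_1[2] = 0*5/12 + 3/4*1/4 + 0*1/4 + 1/4*1/12 = 5/24
  d_1[3] = 0*1/3 + 3/4*1/12 + 0*1/12 + 1/4*5/12 = 1/6
d_1 = (0=17/48, 1=13/48, 2=5/24, 3=1/6)
  d_2[0] = 17/48*1/6 + 13/48*5/12 + 5/24*1/4 + 1/6*1/6 = 145/576
  d_2[1] = 17/48*1/12 + 13/48*1/4 + 5/24*5/12 + 1/6*1/3 = 23/96
  d_2[2] = 17/48*5/12 + 13/48*1/4 + 5/24*1/4 + 1/6*1/12 = 9/32
  d_2[3] = 17/48*1/3 + 13/48*1/12 + 5/24*1/12 + 1/6*5/12 = 131/576
d_2 = (0=145/576, 1=23/96, 2=9/32, 3=131/576)
  d_3[0] = 145/576*1/6 + 23/96*5/12 + 9/32*1/4 + 131/576*1/6 = 1/4
  d_3[1] = 145/576*1/12 + 23/96*1/4 + 9/32*5/12 + 131/576*1/3 = 631/2304
  d_3[2] = 145/576*5/12 + 23/96*1/4 + 9/32*1/4 + 131/576*1/12 = 439/1728
  d_3[3] = 145/576*1/3 + 23/96*1/12 + 9/32*1/12 + 131/576*5/12 = 1535/6912
d_3 = (0=1/4, 1=631/2304, 2=439/1728, 3=1535/6912)

Answer: 1/4 631/2304 439/1728 1535/6912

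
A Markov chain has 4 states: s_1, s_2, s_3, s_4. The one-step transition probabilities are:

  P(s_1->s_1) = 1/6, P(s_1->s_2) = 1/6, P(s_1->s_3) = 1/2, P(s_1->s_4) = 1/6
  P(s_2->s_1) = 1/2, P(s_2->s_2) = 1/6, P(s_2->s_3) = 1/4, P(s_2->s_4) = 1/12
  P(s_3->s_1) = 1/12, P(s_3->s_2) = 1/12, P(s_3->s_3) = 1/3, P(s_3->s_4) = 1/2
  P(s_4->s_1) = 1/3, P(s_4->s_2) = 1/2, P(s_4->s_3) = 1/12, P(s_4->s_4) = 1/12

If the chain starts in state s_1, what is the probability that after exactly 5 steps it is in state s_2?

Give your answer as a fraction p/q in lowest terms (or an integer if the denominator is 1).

Computing P^5 by repeated multiplication:
P^1 =
  s_1: [1/6, 1/6, 1/2, 1/6]
  s_2: [1/2, 1/6, 1/4, 1/12]
  s_3: [1/12, 1/12, 1/3, 1/2]
  s_4: [1/3, 1/2, 1/12, 1/12]
P^2 =
  s_1: [5/24, 13/72, 11/36, 11/36]
  s_2: [31/144, 25/144, 55/144, 11/48]
  s_3: [1/4, 11/36, 31/144, 11/48]
  s_4: [49/144, 3/16, 47/144, 7/48]
P^3 =
  s_1: [109/432, 35/144, 239/864, 197/864]
  s_2: [133/576, 365/1728, 257/864, 25/96]
  s_3: [499/1728, 389/1728, 505/1728, 335/1728]
  s_4: [391/1728, 325/1728, 73/216, 107/432]
P^4 =
  s_1: [2723/10368, 253/1152, 3091/10368, 253/1152]
  s_2: [2651/10368, 2371/10368, 5995/20736, 4697/20736]
  s_3: [5177/20736, 4291/20736, 181/576, 11/48]
  s_4: [419/1728, 191/864, 6085/20736, 5039/20736]
P^5 =
  s_1: [31307/124416, 26753/124416, 18905/62208, 14273/62208]
  s_2: [63839/248832, 54265/248832, 24905/82944, 18671/82944]
  s_3: [7703/31104, 1499/6912, 24917/82944, 58493/248832]
  s_4: [2363/9216, 55543/248832, 24433/82944, 56189/248832]

(P^5)[s_1 -> s_2] = 26753/124416

Answer: 26753/124416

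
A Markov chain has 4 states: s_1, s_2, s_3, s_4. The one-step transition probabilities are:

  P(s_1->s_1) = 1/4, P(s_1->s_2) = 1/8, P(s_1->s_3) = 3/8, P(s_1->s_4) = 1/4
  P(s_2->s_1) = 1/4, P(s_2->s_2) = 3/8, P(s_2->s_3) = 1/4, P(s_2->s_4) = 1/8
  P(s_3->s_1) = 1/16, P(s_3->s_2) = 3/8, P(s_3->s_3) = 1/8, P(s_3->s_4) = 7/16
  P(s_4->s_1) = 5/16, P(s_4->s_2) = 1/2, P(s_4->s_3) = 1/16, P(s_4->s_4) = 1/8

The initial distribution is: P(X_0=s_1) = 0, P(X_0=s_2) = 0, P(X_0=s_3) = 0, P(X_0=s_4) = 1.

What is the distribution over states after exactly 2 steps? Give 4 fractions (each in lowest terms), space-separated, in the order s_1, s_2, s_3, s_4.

Propagating the distribution step by step (d_{t+1} = d_t * P):
d_0 = (s_1=0, s_2=0, s_3=0, s_4=1)
  d_1[s_1] = 0*1/4 + 0*1/4 + 0*1/16 + 1*5/16 = 5/16
  d_1[s_2] = 0*1/8 + 0*3/8 + 0*3/8 + 1*1/2 = 1/2
  d_1[s_3] = 0*3/8 + 0*1/4 + 0*1/8 + 1*1/16 = 1/16
  d_1[s_4] = 0*1/4 + 0*1/8 + 0*7/16 + 1*1/8 = 1/8
d_1 = (s_1=5/16, s_2=1/2, s_3=1/16, s_4=1/8)
  d_2[s_1] = 5/16*1/4 + 1/2*1/4 + 1/16*1/16 + 1/8*5/16 = 63/256
  d_2[s_2] = 5/16*1/8 + 1/2*3/8 + 1/16*3/8 + 1/8*1/2 = 5/16
  d_2[s_3] = 5/16*3/8 + 1/2*1/4 + 1/16*1/8 + 1/8*1/16 = 33/128
  d_2[s_4] = 5/16*1/4 + 1/2*1/8 + 1/16*7/16 + 1/8*1/8 = 47/256
d_2 = (s_1=63/256, s_2=5/16, s_3=33/128, s_4=47/256)

Answer: 63/256 5/16 33/128 47/256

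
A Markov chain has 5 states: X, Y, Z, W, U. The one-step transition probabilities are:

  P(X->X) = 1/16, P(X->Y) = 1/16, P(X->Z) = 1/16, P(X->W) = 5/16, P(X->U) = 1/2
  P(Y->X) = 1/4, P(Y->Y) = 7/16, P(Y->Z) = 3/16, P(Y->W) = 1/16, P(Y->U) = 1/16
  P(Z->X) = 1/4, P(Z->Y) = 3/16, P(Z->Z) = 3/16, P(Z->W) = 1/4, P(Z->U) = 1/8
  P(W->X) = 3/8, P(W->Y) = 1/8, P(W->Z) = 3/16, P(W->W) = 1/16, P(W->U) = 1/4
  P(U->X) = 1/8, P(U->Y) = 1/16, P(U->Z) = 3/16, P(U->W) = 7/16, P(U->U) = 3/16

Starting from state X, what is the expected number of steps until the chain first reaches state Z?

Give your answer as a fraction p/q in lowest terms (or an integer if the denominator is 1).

Answer: 35024/5123

Derivation:
Let h_i = expected steps to first reach Z from state i.
Boundary: h_Z = 0.
First-step equations for the other states:
  h_X = 1 + 1/16*h_X + 1/16*h_Y + 1/16*h_Z + 5/16*h_W + 1/2*h_U
  h_Y = 1 + 1/4*h_X + 7/16*h_Y + 3/16*h_Z + 1/16*h_W + 1/16*h_U
  h_W = 1 + 3/8*h_X + 1/8*h_Y + 3/16*h_Z + 1/16*h_W + 1/4*h_U
  h_U = 1 + 1/8*h_X + 1/16*h_Y + 3/16*h_Z + 7/16*h_W + 3/16*h_U

Substituting h_Z = 0 and rearranging gives the linear system (I - Q) h = 1:
  [15/16, -1/16, -5/16, -1/2] . (h_X, h_Y, h_W, h_U) = 1
  [-1/4, 9/16, -1/16, -1/16] . (h_X, h_Y, h_W, h_U) = 1
  [-3/8, -1/8, 15/16, -1/4] . (h_X, h_Y, h_W, h_U) = 1
  [-1/8, -1/16, -7/16, 13/16] . (h_X, h_Y, h_W, h_U) = 1

Solving yields:
  h_X = 35024/5123
  h_Y = 31728/5123
  h_W = 32080/5123
  h_U = 31408/5123

Starting state is X, so the expected hitting time is h_X = 35024/5123.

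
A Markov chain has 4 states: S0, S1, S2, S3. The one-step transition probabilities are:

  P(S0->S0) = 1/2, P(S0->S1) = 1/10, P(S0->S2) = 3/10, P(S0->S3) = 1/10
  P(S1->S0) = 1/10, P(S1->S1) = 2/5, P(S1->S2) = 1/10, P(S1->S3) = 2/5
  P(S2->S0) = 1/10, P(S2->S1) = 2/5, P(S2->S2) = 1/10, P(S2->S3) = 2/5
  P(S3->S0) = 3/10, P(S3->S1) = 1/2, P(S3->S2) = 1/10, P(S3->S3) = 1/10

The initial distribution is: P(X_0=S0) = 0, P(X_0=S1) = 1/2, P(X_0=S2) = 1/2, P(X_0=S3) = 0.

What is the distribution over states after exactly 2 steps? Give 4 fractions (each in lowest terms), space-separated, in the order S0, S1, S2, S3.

Propagating the distribution step by step (d_{t+1} = d_t * P):
d_0 = (S0=0, S1=1/2, S2=1/2, S3=0)
  d_1[S0] = 0*1/2 + 1/2*1/10 + 1/2*1/10 + 0*3/10 = 1/10
  d_1[S1] = 0*1/10 + 1/2*2/5 + 1/2*2/5 + 0*1/2 = 2/5
  d_1[S2] = 0*3/10 + 1/2*1/10 + 1/2*1/10 + 0*1/10 = 1/10
  d_1[S3] = 0*1/10 + 1/2*2/5 + 1/2*2/5 + 0*1/10 = 2/5
d_1 = (S0=1/10, S1=2/5, S2=1/10, S3=2/5)
  d_2[S0] = 1/10*1/2 + 2/5*1/10 + 1/10*1/10 + 2/5*3/10 = 11/50
  d_2[S1] = 1/10*1/10 + 2/5*2/5 + 1/10*2/5 + 2/5*1/2 = 41/100
  d_2[S2] = 1/10*3/10 + 2/5*1/10 + 1/10*1/10 + 2/5*1/10 = 3/25
  d_2[S3] = 1/10*1/10 + 2/5*2/5 + 1/10*2/5 + 2/5*1/10 = 1/4
d_2 = (S0=11/50, S1=41/100, S2=3/25, S3=1/4)

Answer: 11/50 41/100 3/25 1/4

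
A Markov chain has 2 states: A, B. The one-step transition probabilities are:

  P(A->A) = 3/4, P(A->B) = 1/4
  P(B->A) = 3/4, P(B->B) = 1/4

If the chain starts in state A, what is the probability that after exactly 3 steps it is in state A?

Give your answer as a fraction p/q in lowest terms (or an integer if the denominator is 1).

Computing P^3 by repeated multiplication:
P^1 =
  A: [3/4, 1/4]
  B: [3/4, 1/4]
P^2 =
  A: [3/4, 1/4]
  B: [3/4, 1/4]
P^3 =
  A: [3/4, 1/4]
  B: [3/4, 1/4]

(P^3)[A -> A] = 3/4

Answer: 3/4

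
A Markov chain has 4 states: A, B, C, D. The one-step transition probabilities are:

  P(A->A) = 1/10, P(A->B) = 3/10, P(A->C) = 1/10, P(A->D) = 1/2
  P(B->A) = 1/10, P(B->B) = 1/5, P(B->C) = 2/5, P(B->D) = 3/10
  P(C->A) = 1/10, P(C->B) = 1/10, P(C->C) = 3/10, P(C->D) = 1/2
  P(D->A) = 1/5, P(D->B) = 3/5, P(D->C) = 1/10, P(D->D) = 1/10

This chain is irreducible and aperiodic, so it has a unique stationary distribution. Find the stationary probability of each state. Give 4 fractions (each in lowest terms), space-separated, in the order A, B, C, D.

Answer: 179/1364 107/341 331/1364 213/682

Derivation:
The stationary distribution satisfies pi = pi * P, i.e.:
  pi_A = 1/10*pi_A + 1/10*pi_B + 1/10*pi_C + 1/5*pi_D
  pi_B = 3/10*pi_A + 1/5*pi_B + 1/10*pi_C + 3/5*pi_D
  pi_C = 1/10*pi_A + 2/5*pi_B + 3/10*pi_C + 1/10*pi_D
  pi_D = 1/2*pi_A + 3/10*pi_B + 1/2*pi_C + 1/10*pi_D
with normalization: pi_A + pi_B + pi_C + pi_D = 1.

Using the first 3 balance equations plus normalization, the linear system A*pi = b is:
  [-9/10, 1/10, 1/10, 1/5] . pi = 0
  [3/10, -4/5, 1/10, 3/5] . pi = 0
  [1/10, 2/5, -7/10, 1/10] . pi = 0
  [1, 1, 1, 1] . pi = 1

Solving yields:
  pi_A = 179/1364
  pi_B = 107/341
  pi_C = 331/1364
  pi_D = 213/682

Verification (pi * P):
  179/1364*1/10 + 107/341*1/10 + 331/1364*1/10 + 213/682*1/5 = 179/1364 = pi_A  (ok)
  179/1364*3/10 + 107/341*1/5 + 331/1364*1/10 + 213/682*3/5 = 107/341 = pi_B  (ok)
  179/1364*1/10 + 107/341*2/5 + 331/1364*3/10 + 213/682*1/10 = 331/1364 = pi_C  (ok)
  179/1364*1/2 + 107/341*3/10 + 331/1364*1/2 + 213/682*1/10 = 213/682 = pi_D  (ok)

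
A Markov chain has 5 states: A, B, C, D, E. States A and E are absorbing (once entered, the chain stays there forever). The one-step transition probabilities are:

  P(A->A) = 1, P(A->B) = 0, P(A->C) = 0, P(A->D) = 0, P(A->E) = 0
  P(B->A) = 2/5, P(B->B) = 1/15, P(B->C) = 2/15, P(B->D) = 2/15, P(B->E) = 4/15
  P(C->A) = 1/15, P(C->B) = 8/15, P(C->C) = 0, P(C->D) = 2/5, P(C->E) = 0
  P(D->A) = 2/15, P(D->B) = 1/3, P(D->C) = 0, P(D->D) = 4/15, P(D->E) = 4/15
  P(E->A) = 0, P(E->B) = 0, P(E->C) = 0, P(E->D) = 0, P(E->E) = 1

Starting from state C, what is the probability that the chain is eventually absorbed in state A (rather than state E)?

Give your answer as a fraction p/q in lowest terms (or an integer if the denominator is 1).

Answer: 263/481

Derivation:
Let a_i = P(absorbed in A | start in state i).
Boundary conditions: a_A = 1, a_E = 0.
For each transient state i, a_i = sum_j P(i->j) * a_j:
  a_B = 2/5*a_A + 1/15*a_B + 2/15*a_C + 2/15*a_D + 4/15*a_E
  a_C = 1/15*a_A + 8/15*a_B + 0*a_C + 2/5*a_D + 0*a_E
  a_D = 2/15*a_A + 1/3*a_B + 0*a_C + 4/15*a_D + 4/15*a_E

Substituting a_A = 1 and a_E = 0, rearrange to (I - Q) a = r where r[i] = P(i -> A):
  [14/15, -2/15, -2/15] . (a_B, a_C, a_D) = 2/5
  [-8/15, 1, -2/5] . (a_B, a_C, a_D) = 1/15
  [-1/3, 0, 11/15] . (a_B, a_C, a_D) = 2/15

Solving yields:
  a_B = 274/481
  a_C = 263/481
  a_D = 212/481

Starting state is C, so the absorption probability is a_C = 263/481.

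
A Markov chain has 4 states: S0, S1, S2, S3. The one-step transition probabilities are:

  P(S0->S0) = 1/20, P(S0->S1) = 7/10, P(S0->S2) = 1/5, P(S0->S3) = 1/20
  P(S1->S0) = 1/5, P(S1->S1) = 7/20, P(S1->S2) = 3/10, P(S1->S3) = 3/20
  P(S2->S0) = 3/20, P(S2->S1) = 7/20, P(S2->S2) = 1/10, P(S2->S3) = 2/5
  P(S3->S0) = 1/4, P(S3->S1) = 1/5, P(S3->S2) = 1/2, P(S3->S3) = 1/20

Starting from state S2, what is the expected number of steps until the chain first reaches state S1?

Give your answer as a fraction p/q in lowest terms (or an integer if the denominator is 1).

Answer: 1216/447

Derivation:
Let h_i = expected steps to first reach S1 from state i.
Boundary: h_S1 = 0.
First-step equations for the other states:
  h_S0 = 1 + 1/20*h_S0 + 7/10*h_S1 + 1/5*h_S2 + 1/20*h_S3
  h_S2 = 1 + 3/20*h_S0 + 7/20*h_S1 + 1/10*h_S2 + 2/5*h_S3
  h_S3 = 1 + 1/4*h_S0 + 1/5*h_S1 + 1/2*h_S2 + 1/20*h_S3

Substituting h_S1 = 0 and rearranging gives the linear system (I - Q) h = 1:
  [19/20, -1/5, -1/20] . (h_S0, h_S2, h_S3) = 1
  [-3/20, 9/10, -2/5] . (h_S0, h_S2, h_S3) = 1
  [-1/4, -1/2, 19/20] . (h_S0, h_S2, h_S3) = 1

Solving yields:
  h_S0 = 796/447
  h_S2 = 1216/447
  h_S3 = 440/149

Starting state is S2, so the expected hitting time is h_S2 = 1216/447.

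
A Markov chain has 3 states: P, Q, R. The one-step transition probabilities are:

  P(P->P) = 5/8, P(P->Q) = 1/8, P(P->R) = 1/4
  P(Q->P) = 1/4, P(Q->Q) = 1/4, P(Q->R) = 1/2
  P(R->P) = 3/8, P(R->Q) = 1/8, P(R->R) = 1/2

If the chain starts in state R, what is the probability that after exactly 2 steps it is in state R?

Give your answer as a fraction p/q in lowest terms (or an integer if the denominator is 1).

Computing P^2 by repeated multiplication:
P^1 =
  P: [5/8, 1/8, 1/4]
  Q: [1/4, 1/4, 1/2]
  R: [3/8, 1/8, 1/2]
P^2 =
  P: [33/64, 9/64, 11/32]
  Q: [13/32, 5/32, 7/16]
  R: [29/64, 9/64, 13/32]

(P^2)[R -> R] = 13/32

Answer: 13/32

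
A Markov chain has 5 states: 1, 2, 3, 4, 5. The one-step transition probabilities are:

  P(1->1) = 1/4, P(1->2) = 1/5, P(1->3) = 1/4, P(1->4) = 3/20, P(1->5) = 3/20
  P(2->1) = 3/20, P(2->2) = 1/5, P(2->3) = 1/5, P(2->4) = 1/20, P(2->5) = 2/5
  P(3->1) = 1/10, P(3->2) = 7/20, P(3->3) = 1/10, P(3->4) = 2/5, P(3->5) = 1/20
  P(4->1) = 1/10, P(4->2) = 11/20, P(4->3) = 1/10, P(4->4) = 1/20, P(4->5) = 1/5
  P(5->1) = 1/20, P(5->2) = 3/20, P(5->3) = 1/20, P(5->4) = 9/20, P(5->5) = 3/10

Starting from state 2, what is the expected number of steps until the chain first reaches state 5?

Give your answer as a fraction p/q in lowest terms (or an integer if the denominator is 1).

Let h_i = expected steps to first reach 5 from state i.
Boundary: h_5 = 0.
First-step equations for the other states:
  h_1 = 1 + 1/4*h_1 + 1/5*h_2 + 1/4*h_3 + 3/20*h_4 + 3/20*h_5
  h_2 = 1 + 3/20*h_1 + 1/5*h_2 + 1/5*h_3 + 1/20*h_4 + 2/5*h_5
  h_3 = 1 + 1/10*h_1 + 7/20*h_2 + 1/10*h_3 + 2/5*h_4 + 1/20*h_5
  h_4 = 1 + 1/10*h_1 + 11/20*h_2 + 1/10*h_3 + 1/20*h_4 + 1/5*h_5

Substituting h_5 = 0 and rearranging gives the linear system (I - Q) h = 1:
  [3/4, -1/5, -1/4, -3/20] . (h_1, h_2, h_3, h_4) = 1
  [-3/20, 4/5, -1/5, -1/20] . (h_1, h_2, h_3, h_4) = 1
  [-1/10, -7/20, 9/10, -2/5] . (h_1, h_2, h_3, h_4) = 1
  [-1/10, -11/20, -1/10, 19/20] . (h_1, h_2, h_3, h_4) = 1

Solving yields:
  h_1 = 43300/9069
  h_2 = 32956/9069
  h_3 = 44536/9069
  h_4 = 12624/3023

Starting state is 2, so the expected hitting time is h_2 = 32956/9069.

Answer: 32956/9069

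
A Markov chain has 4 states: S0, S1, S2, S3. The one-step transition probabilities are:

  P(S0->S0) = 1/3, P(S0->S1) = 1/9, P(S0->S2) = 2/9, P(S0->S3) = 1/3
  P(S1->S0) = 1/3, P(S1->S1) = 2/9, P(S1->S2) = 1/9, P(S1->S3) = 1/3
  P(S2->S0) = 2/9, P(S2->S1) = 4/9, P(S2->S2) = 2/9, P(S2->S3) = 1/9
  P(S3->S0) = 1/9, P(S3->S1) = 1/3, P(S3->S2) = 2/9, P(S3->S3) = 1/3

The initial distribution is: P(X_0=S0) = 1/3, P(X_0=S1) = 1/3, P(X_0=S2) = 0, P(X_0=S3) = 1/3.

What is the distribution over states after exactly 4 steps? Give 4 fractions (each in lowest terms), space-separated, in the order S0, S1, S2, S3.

Answer: 1625/6561 5308/19683 3779/19683 1907/6561

Derivation:
Propagating the distribution step by step (d_{t+1} = d_t * P):
d_0 = (S0=1/3, S1=1/3, S2=0, S3=1/3)
  d_1[S0] = 1/3*1/3 + 1/3*1/3 + 0*2/9 + 1/3*1/9 = 7/27
  d_1[S1] = 1/3*1/9 + 1/3*2/9 + 0*4/9 + 1/3*1/3 = 2/9
  d_1[S2] = 1/3*2/9 + 1/3*1/9 + 0*2/9 + 1/3*2/9 = 5/27
  d_1[S3] = 1/3*1/3 + 1/3*1/3 + 0*1/9 + 1/3*1/3 = 1/3
d_1 = (S0=7/27, S1=2/9, S2=5/27, S3=1/3)
  d_2[S0] = 7/27*1/3 + 2/9*1/3 + 5/27*2/9 + 1/3*1/9 = 58/243
  d_2[S1] = 7/27*1/9 + 2/9*2/9 + 5/27*4/9 + 1/3*1/3 = 22/81
  d_2[S2] = 7/27*2/9 + 2/9*1/9 + 5/27*2/9 + 1/3*2/9 = 16/81
  d_2[S3] = 7/27*1/3 + 2/9*1/3 + 5/27*1/9 + 1/3*1/3 = 71/243
d_2 = (S0=58/243, S1=22/81, S2=16/81, S3=71/243)
  d_3[S0] = 58/243*1/3 + 22/81*1/3 + 16/81*2/9 + 71/243*1/9 = 539/2187
  d_3[S1] = 58/243*1/9 + 22/81*2/9 + 16/81*4/9 + 71/243*1/3 = 595/2187
  d_3[S2] = 58/243*2/9 + 22/81*1/9 + 16/81*2/9 + 71/243*2/9 = 140/729
  d_3[S3] = 58/243*1/3 + 22/81*1/3 + 16/81*1/9 + 71/243*1/3 = 211/729
d_3 = (S0=539/2187, S1=595/2187, S2=140/729, S3=211/729)
  d_4[S0] = 539/2187*1/3 + 595/2187*1/3 + 140/729*2/9 + 211/729*1/9 = 1625/6561
  d_4[S1] = 539/2187*1/9 + 595/2187*2/9 + 140/729*4/9 + 211/729*1/3 = 5308/19683
  d_4[S2] = 539/2187*2/9 + 595/2187*1/9 + 140/729*2/9 + 211/729*2/9 = 3779/19683
  d_4[S3] = 539/2187*1/3 + 595/2187*1/3 + 140/729*1/9 + 211/729*1/3 = 1907/6561
d_4 = (S0=1625/6561, S1=5308/19683, S2=3779/19683, S3=1907/6561)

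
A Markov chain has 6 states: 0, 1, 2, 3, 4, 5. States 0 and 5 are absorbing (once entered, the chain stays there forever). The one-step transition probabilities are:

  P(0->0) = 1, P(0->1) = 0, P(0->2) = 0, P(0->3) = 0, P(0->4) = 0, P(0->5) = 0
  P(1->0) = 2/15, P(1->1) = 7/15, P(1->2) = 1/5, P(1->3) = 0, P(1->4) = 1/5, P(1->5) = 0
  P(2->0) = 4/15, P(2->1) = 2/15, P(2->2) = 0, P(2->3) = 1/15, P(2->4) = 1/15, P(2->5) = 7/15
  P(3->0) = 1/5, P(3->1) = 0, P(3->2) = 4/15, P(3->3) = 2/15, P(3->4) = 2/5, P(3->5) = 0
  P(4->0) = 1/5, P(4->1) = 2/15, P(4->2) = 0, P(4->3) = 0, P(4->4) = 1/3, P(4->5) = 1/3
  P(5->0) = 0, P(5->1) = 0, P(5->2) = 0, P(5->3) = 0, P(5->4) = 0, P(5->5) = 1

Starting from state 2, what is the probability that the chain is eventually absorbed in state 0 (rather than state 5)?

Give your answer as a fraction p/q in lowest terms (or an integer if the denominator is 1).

Let a_i = P(absorbed in 0 | start in state i).
Boundary conditions: a_0 = 1, a_5 = 0.
For each transient state i, a_i = sum_j P(i->j) * a_j:
  a_1 = 2/15*a_0 + 7/15*a_1 + 1/5*a_2 + 0*a_3 + 1/5*a_4 + 0*a_5
  a_2 = 4/15*a_0 + 2/15*a_1 + 0*a_2 + 1/15*a_3 + 1/15*a_4 + 7/15*a_5
  a_3 = 1/5*a_0 + 0*a_1 + 4/15*a_2 + 2/15*a_3 + 2/5*a_4 + 0*a_5
  a_4 = 1/5*a_0 + 2/15*a_1 + 0*a_2 + 0*a_3 + 1/3*a_4 + 1/3*a_5

Substituting a_0 = 1 and a_5 = 0, rearrange to (I - Q) a = r where r[i] = P(i -> 0):
  [8/15, -1/5, 0, -1/5] . (a_1, a_2, a_3, a_4) = 2/15
  [-2/15, 1, -1/15, -1/15] . (a_1, a_2, a_3, a_4) = 4/15
  [0, -4/15, 13/15, -2/5] . (a_1, a_2, a_3, a_4) = 1/5
  [-2/15, 0, 0, 2/3] . (a_1, a_2, a_3, a_4) = 1/5

Solving yields:
  a_1 = 184/331
  a_2 = 1339/3310
  a_3 = 902/1655
  a_4 = 1361/3310

Starting state is 2, so the absorption probability is a_2 = 1339/3310.

Answer: 1339/3310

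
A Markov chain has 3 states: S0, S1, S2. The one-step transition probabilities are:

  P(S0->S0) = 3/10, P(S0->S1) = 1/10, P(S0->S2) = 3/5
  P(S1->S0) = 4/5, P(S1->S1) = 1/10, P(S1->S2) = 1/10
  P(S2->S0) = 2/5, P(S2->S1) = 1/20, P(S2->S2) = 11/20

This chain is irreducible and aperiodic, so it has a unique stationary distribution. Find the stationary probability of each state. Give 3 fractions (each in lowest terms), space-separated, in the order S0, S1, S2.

The stationary distribution satisfies pi = pi * P, i.e.:
  pi_S0 = 3/10*pi_S0 + 4/5*pi_S1 + 2/5*pi_S2
  pi_S1 = 1/10*pi_S0 + 1/10*pi_S1 + 1/20*pi_S2
  pi_S2 = 3/5*pi_S0 + 1/10*pi_S1 + 11/20*pi_S2
with normalization: pi_S0 + pi_S1 + pi_S2 = 1.

Using the first 2 balance equations plus normalization, the linear system A*pi = b is:
  [-7/10, 4/5, 2/5] . pi = 0
  [1/10, -9/10, 1/20] . pi = 0
  [1, 1, 1] . pi = 1

Solving yields:
  pi_S0 = 16/41
  pi_S1 = 3/41
  pi_S2 = 22/41

Verification (pi * P):
  16/41*3/10 + 3/41*4/5 + 22/41*2/5 = 16/41 = pi_S0  (ok)
  16/41*1/10 + 3/41*1/10 + 22/41*1/20 = 3/41 = pi_S1  (ok)
  16/41*3/5 + 3/41*1/10 + 22/41*11/20 = 22/41 = pi_S2  (ok)

Answer: 16/41 3/41 22/41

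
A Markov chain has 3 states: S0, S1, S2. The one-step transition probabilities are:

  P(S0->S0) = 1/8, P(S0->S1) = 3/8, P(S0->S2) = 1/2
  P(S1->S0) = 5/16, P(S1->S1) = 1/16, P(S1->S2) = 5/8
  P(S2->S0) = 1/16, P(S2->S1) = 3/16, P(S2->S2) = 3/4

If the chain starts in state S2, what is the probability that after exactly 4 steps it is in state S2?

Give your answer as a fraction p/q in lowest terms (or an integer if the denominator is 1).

Computing P^4 by repeated multiplication:
P^1 =
  S0: [1/8, 3/8, 1/2]
  S1: [5/16, 1/16, 5/8]
  S2: [1/16, 3/16, 3/4]
P^2 =
  S0: [21/128, 21/128, 43/64]
  S1: [25/256, 61/256, 85/128]
  S2: [29/256, 45/256, 91/128]
P^3 =
  S0: [233/2048, 405/2048, 705/1024]
  S1: [525/4096, 721/4096, 1425/2048]
  S2: [465/4096, 765/4096, 1433/2048]
P^4 =
  S0: [3901/32768, 6033/32768, 11417/16384]
  S1: [7505/65536, 12421/65536, 22805/32768]
  S2: [7621/65536, 12153/65536, 22881/32768]

(P^4)[S2 -> S2] = 22881/32768

Answer: 22881/32768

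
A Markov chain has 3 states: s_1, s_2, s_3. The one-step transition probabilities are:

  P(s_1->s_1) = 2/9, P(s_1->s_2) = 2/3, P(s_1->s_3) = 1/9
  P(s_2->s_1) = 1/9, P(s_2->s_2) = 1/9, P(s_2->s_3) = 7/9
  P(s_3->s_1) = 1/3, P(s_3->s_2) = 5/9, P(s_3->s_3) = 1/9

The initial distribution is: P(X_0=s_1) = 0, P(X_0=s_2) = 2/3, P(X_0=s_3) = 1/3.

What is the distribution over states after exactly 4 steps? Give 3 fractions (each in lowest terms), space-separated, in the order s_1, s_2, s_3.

Answer: 4460/19683 8062/19683 2387/6561

Derivation:
Propagating the distribution step by step (d_{t+1} = d_t * P):
d_0 = (s_1=0, s_2=2/3, s_3=1/3)
  d_1[s_1] = 0*2/9 + 2/3*1/9 + 1/3*1/3 = 5/27
  d_1[s_2] = 0*2/3 + 2/3*1/9 + 1/3*5/9 = 7/27
  d_1[s_3] = 0*1/9 + 2/3*7/9 + 1/3*1/9 = 5/9
d_1 = (s_1=5/27, s_2=7/27, s_3=5/9)
  d_2[s_1] = 5/27*2/9 + 7/27*1/9 + 5/9*1/3 = 62/243
  d_2[s_2] = 5/27*2/3 + 7/27*1/9 + 5/9*5/9 = 112/243
  d_2[s_3] = 5/27*1/9 + 7/27*7/9 + 5/9*1/9 = 23/81
d_2 = (s_1=62/243, s_2=112/243, s_3=23/81)
  d_3[s_1] = 62/243*2/9 + 112/243*1/9 + 23/81*1/3 = 443/2187
  d_3[s_2] = 62/243*2/3 + 112/243*1/9 + 23/81*5/9 = 829/2187
  d_3[s_3] = 62/243*1/9 + 112/243*7/9 + 23/81*1/9 = 305/729
d_3 = (s_1=443/2187, s_2=829/2187, s_3=305/729)
  d_4[s_1] = 443/2187*2/9 + 829/2187*1/9 + 305/729*1/3 = 4460/19683
  d_4[s_2] = 443/2187*2/3 + 829/2187*1/9 + 305/729*5/9 = 8062/19683
  d_4[s_3] = 443/2187*1/9 + 829/2187*7/9 + 305/729*1/9 = 2387/6561
d_4 = (s_1=4460/19683, s_2=8062/19683, s_3=2387/6561)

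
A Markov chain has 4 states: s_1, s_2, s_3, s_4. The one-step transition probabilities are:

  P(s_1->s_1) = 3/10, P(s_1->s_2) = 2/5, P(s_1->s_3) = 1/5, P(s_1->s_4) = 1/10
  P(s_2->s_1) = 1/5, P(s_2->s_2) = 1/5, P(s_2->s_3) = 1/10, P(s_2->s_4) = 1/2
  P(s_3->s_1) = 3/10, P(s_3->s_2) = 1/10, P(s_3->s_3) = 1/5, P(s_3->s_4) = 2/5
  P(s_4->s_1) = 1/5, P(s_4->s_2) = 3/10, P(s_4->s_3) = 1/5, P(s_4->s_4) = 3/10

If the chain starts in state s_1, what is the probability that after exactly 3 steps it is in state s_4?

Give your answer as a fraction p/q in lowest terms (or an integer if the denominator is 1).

Answer: 79/250

Derivation:
Computing P^3 by repeated multiplication:
P^1 =
  s_1: [3/10, 2/5, 1/5, 1/10]
  s_2: [1/5, 1/5, 1/10, 1/2]
  s_3: [3/10, 1/10, 1/5, 2/5]
  s_4: [1/5, 3/10, 1/5, 3/10]
P^2 =
  s_1: [1/4, 1/4, 4/25, 17/50]
  s_2: [23/100, 7/25, 9/50, 31/100]
  s_3: [1/4, 7/25, 19/100, 7/25]
  s_4: [6/25, 1/4, 17/100, 17/50]
P^3 =
  s_1: [241/1000, 67/250, 7/40, 79/250]
  s_2: [241/1000, 259/1000, 43/250, 41/125]
  s_3: [61/250, 259/1000, 43/250, 13/40]
  s_4: [241/1000, 53/200, 7/40, 319/1000]

(P^3)[s_1 -> s_4] = 79/250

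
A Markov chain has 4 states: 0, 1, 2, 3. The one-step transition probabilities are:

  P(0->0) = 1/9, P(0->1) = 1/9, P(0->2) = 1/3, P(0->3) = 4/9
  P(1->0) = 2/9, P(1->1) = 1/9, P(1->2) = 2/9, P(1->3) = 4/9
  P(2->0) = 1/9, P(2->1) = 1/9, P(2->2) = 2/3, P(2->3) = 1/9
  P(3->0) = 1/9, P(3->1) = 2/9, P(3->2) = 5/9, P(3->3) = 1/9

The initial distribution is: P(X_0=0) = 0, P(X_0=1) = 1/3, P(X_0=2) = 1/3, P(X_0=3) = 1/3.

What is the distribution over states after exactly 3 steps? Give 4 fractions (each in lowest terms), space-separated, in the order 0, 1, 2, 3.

Answer: 92/729 98/729 394/729 145/729

Derivation:
Propagating the distribution step by step (d_{t+1} = d_t * P):
d_0 = (0=0, 1=1/3, 2=1/3, 3=1/3)
  d_1[0] = 0*1/9 + 1/3*2/9 + 1/3*1/9 + 1/3*1/9 = 4/27
  d_1[1] = 0*1/9 + 1/3*1/9 + 1/3*1/9 + 1/3*2/9 = 4/27
  d_1[2] = 0*1/3 + 1/3*2/9 + 1/3*2/3 + 1/3*5/9 = 13/27
  d_1[3] = 0*4/9 + 1/3*4/9 + 1/3*1/9 + 1/3*1/9 = 2/9
d_1 = (0=4/27, 1=4/27, 2=13/27, 3=2/9)
  d_2[0] = 4/27*1/9 + 4/27*2/9 + 13/27*1/9 + 2/9*1/9 = 31/243
  d_2[1] = 4/27*1/9 + 4/27*1/9 + 13/27*1/9 + 2/9*2/9 = 11/81
  d_2[2] = 4/27*1/3 + 4/27*2/9 + 13/27*2/3 + 2/9*5/9 = 128/243
  d_2[3] = 4/27*4/9 + 4/27*4/9 + 13/27*1/9 + 2/9*1/9 = 17/81
d_2 = (0=31/243, 1=11/81, 2=128/243, 3=17/81)
  d_3[0] = 31/243*1/9 + 11/81*2/9 + 128/243*1/9 + 17/81*1/9 = 92/729
  d_3[1] = 31/243*1/9 + 11/81*1/9 + 128/243*1/9 + 17/81*2/9 = 98/729
  d_3[2] = 31/243*1/3 + 11/81*2/9 + 128/243*2/3 + 17/81*5/9 = 394/729
  d_3[3] = 31/243*4/9 + 11/81*4/9 + 128/243*1/9 + 17/81*1/9 = 145/729
d_3 = (0=92/729, 1=98/729, 2=394/729, 3=145/729)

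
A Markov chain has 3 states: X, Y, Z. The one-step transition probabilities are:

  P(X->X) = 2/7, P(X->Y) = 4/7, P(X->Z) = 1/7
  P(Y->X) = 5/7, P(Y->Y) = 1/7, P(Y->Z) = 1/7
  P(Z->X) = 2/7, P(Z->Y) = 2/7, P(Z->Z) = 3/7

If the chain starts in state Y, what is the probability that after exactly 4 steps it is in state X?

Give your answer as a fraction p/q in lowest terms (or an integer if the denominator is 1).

Answer: 1013/2401

Derivation:
Computing P^4 by repeated multiplication:
P^1 =
  X: [2/7, 4/7, 1/7]
  Y: [5/7, 1/7, 1/7]
  Z: [2/7, 2/7, 3/7]
P^2 =
  X: [26/49, 2/7, 9/49]
  Y: [17/49, 23/49, 9/49]
  Z: [20/49, 16/49, 13/49]
P^3 =
  X: [20/49, 136/343, 67/343]
  Y: [167/343, 109/343, 67/343]
  Z: [146/343, 122/343, 75/343]
P^4 =
  X: [1094/2401, 830/2401, 477/2401]
  Y: [1013/2401, 911/2401, 477/2401]
  Z: [1052/2401, 856/2401, 493/2401]

(P^4)[Y -> X] = 1013/2401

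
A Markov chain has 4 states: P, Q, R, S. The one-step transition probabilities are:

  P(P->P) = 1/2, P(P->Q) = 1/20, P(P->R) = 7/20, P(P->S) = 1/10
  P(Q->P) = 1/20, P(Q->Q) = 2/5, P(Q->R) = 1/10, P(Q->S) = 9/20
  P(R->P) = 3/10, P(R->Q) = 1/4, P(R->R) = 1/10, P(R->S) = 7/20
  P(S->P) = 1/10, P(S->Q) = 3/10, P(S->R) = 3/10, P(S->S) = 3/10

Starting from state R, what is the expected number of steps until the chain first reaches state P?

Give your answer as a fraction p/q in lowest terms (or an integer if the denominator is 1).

Answer: 3550/527

Derivation:
Let h_i = expected steps to first reach P from state i.
Boundary: h_P = 0.
First-step equations for the other states:
  h_Q = 1 + 1/20*h_P + 2/5*h_Q + 1/10*h_R + 9/20*h_S
  h_R = 1 + 3/10*h_P + 1/4*h_Q + 1/10*h_R + 7/20*h_S
  h_S = 1 + 1/10*h_P + 3/10*h_Q + 3/10*h_R + 3/10*h_S

Substituting h_P = 0 and rearranging gives the linear system (I - Q) h = 1:
  [3/5, -1/10, -9/20] . (h_Q, h_R, h_S) = 1
  [-1/4, 9/10, -7/20] . (h_Q, h_R, h_S) = 1
  [-3/10, -3/10, 7/10] . (h_Q, h_R, h_S) = 1

Solving yields:
  h_Q = 4680/527
  h_R = 3550/527
  h_S = 4280/527

Starting state is R, so the expected hitting time is h_R = 3550/527.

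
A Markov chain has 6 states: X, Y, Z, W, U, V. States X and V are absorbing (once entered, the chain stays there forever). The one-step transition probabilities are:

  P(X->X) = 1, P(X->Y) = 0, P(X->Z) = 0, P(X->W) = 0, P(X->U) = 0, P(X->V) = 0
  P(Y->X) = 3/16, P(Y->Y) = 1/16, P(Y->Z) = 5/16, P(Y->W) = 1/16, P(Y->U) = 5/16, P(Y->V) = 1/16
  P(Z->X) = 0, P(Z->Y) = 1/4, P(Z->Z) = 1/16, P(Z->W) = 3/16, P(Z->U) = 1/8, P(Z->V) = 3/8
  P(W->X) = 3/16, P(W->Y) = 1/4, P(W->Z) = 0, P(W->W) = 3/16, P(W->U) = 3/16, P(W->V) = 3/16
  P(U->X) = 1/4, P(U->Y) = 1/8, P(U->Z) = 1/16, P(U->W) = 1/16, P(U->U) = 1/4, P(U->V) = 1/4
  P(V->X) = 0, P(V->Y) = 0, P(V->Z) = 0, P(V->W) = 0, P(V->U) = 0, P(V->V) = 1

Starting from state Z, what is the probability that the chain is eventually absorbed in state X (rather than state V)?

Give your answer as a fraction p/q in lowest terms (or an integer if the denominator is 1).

Answer: 1289/4391

Derivation:
Let a_i = P(absorbed in X | start in state i).
Boundary conditions: a_X = 1, a_V = 0.
For each transient state i, a_i = sum_j P(i->j) * a_j:
  a_Y = 3/16*a_X + 1/16*a_Y + 5/16*a_Z + 1/16*a_W + 5/16*a_U + 1/16*a_V
  a_Z = 0*a_X + 1/4*a_Y + 1/16*a_Z + 3/16*a_W + 1/8*a_U + 3/8*a_V
  a_W = 3/16*a_X + 1/4*a_Y + 0*a_Z + 3/16*a_W + 3/16*a_U + 3/16*a_V
  a_U = 1/4*a_X + 1/8*a_Y + 1/16*a_Z + 1/16*a_W + 1/4*a_U + 1/4*a_V

Substituting a_X = 1 and a_V = 0, rearrange to (I - Q) a = r where r[i] = P(i -> X):
  [15/16, -5/16, -1/16, -5/16] . (a_Y, a_Z, a_W, a_U) = 3/16
  [-1/4, 15/16, -3/16, -1/8] . (a_Y, a_Z, a_W, a_U) = 0
  [-1/4, 0, 13/16, -3/16] . (a_Y, a_Z, a_W, a_U) = 3/16
  [-1/8, -1/16, -1/16, 3/4] . (a_Y, a_Z, a_W, a_U) = 1/4

Solving yields:
  a_Y = 6467/13173
  a_Z = 1289/4391
  a_W = 6491/13173
  a_U = 6332/13173

Starting state is Z, so the absorption probability is a_Z = 1289/4391.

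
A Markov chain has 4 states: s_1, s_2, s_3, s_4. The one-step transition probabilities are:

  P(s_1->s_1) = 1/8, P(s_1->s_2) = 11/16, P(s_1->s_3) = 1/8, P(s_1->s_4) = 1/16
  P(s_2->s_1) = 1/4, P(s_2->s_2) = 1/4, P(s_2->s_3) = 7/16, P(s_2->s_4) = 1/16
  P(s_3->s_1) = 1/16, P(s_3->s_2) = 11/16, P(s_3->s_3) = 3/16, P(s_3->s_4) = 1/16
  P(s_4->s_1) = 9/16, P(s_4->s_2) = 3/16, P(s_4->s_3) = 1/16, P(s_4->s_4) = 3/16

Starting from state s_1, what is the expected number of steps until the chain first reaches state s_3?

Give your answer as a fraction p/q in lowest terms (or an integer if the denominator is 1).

Answer: 736/193

Derivation:
Let h_i = expected steps to first reach s_3 from state i.
Boundary: h_s_3 = 0.
First-step equations for the other states:
  h_s_1 = 1 + 1/8*h_s_1 + 11/16*h_s_2 + 1/8*h_s_3 + 1/16*h_s_4
  h_s_2 = 1 + 1/4*h_s_1 + 1/4*h_s_2 + 7/16*h_s_3 + 1/16*h_s_4
  h_s_4 = 1 + 9/16*h_s_1 + 3/16*h_s_2 + 1/16*h_s_3 + 3/16*h_s_4

Substituting h_s_3 = 0 and rearranging gives the linear system (I - Q) h = 1:
  [7/8, -11/16, -1/16] . (h_s_1, h_s_2, h_s_4) = 1
  [-1/4, 3/4, -1/16] . (h_s_1, h_s_2, h_s_4) = 1
  [-9/16, -3/16, 13/16] . (h_s_1, h_s_2, h_s_4) = 1

Solving yields:
  h_s_1 = 736/193
  h_s_2 = 576/193
  h_s_4 = 880/193

Starting state is s_1, so the expected hitting time is h_s_1 = 736/193.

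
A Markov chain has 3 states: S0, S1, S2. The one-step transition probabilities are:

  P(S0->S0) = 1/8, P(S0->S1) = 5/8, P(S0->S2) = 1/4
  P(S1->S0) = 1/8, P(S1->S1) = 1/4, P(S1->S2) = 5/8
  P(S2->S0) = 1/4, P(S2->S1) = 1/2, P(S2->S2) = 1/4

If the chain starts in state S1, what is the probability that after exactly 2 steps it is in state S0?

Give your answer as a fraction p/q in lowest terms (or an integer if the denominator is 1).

Computing P^2 by repeated multiplication:
P^1 =
  S0: [1/8, 5/8, 1/4]
  S1: [1/8, 1/4, 5/8]
  S2: [1/4, 1/2, 1/4]
P^2 =
  S0: [5/32, 23/64, 31/64]
  S1: [13/64, 29/64, 11/32]
  S2: [5/32, 13/32, 7/16]

(P^2)[S1 -> S0] = 13/64

Answer: 13/64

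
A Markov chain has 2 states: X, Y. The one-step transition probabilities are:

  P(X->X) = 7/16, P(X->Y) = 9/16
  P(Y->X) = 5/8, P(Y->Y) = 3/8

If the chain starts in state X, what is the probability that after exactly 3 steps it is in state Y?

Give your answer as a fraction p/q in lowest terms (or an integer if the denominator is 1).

Computing P^3 by repeated multiplication:
P^1 =
  X: [7/16, 9/16]
  Y: [5/8, 3/8]
P^2 =
  X: [139/256, 117/256]
  Y: [65/128, 63/128]
P^3 =
  X: [2143/4096, 1953/4096]
  Y: [1085/2048, 963/2048]

(P^3)[X -> Y] = 1953/4096

Answer: 1953/4096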